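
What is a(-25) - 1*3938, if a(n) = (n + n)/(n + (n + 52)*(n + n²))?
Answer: -2547888/647 ≈ -3938.0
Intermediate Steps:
a(n) = 2*n/(n + (52 + n)*(n + n²)) (a(n) = (2*n)/(n + (52 + n)*(n + n²)) = 2*n/(n + (52 + n)*(n + n²)))
a(-25) - 1*3938 = 2/(53 + (-25)² + 53*(-25)) - 1*3938 = 2/(53 + 625 - 1325) - 3938 = 2/(-647) - 3938 = 2*(-1/647) - 3938 = -2/647 - 3938 = -2547888/647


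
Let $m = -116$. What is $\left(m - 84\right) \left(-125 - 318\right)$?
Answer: $88600$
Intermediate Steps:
$\left(m - 84\right) \left(-125 - 318\right) = \left(-116 - 84\right) \left(-125 - 318\right) = \left(-200\right) \left(-443\right) = 88600$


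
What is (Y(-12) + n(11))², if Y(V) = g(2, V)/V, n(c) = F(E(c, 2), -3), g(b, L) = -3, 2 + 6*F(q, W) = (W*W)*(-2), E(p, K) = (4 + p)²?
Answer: 1369/144 ≈ 9.5069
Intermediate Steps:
F(q, W) = -⅓ - W²/3 (F(q, W) = -⅓ + ((W*W)*(-2))/6 = -⅓ + (W²*(-2))/6 = -⅓ + (-2*W²)/6 = -⅓ - W²/3)
n(c) = -10/3 (n(c) = -⅓ - ⅓*(-3)² = -⅓ - ⅓*9 = -⅓ - 3 = -10/3)
Y(V) = -3/V
(Y(-12) + n(11))² = (-3/(-12) - 10/3)² = (-3*(-1/12) - 10/3)² = (¼ - 10/3)² = (-37/12)² = 1369/144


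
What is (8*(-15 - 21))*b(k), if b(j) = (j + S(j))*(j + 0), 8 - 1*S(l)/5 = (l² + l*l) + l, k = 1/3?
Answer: -10816/3 ≈ -3605.3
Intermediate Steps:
k = ⅓ ≈ 0.33333
S(l) = 40 - 10*l² - 5*l (S(l) = 40 - 5*((l² + l*l) + l) = 40 - 5*((l² + l²) + l) = 40 - 5*(2*l² + l) = 40 - 5*(l + 2*l²) = 40 + (-10*l² - 5*l) = 40 - 10*l² - 5*l)
b(j) = j*(40 - 10*j² - 4*j) (b(j) = (j + (40 - 10*j² - 5*j))*(j + 0) = (40 - 10*j² - 4*j)*j = j*(40 - 10*j² - 4*j))
(8*(-15 - 21))*b(k) = (8*(-15 - 21))*(2*(⅓)*(20 - 5*(⅓)² - 2*⅓)) = (8*(-36))*(2*(⅓)*(20 - 5*⅑ - ⅔)) = -576*(20 - 5/9 - ⅔)/3 = -576*169/(3*9) = -288*338/27 = -10816/3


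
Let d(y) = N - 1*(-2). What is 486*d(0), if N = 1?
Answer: 1458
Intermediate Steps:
d(y) = 3 (d(y) = 1 - 1*(-2) = 1 + 2 = 3)
486*d(0) = 486*3 = 1458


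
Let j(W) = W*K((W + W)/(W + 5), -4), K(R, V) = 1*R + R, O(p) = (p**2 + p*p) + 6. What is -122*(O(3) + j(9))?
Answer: -40260/7 ≈ -5751.4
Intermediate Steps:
O(p) = 6 + 2*p**2 (O(p) = (p**2 + p**2) + 6 = 2*p**2 + 6 = 6 + 2*p**2)
K(R, V) = 2*R (K(R, V) = R + R = 2*R)
j(W) = 4*W**2/(5 + W) (j(W) = W*(2*((W + W)/(W + 5))) = W*(2*((2*W)/(5 + W))) = W*(2*(2*W/(5 + W))) = W*(4*W/(5 + W)) = 4*W**2/(5 + W))
-122*(O(3) + j(9)) = -122*((6 + 2*3**2) + 4*9**2/(5 + 9)) = -122*((6 + 2*9) + 4*81/14) = -122*((6 + 18) + 4*81*(1/14)) = -122*(24 + 162/7) = -122*330/7 = -40260/7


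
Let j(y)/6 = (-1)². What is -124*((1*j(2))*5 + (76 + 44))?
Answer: -18600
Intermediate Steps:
j(y) = 6 (j(y) = 6*(-1)² = 6*1 = 6)
-124*((1*j(2))*5 + (76 + 44)) = -124*((1*6)*5 + (76 + 44)) = -124*(6*5 + 120) = -124*(30 + 120) = -124*150 = -18600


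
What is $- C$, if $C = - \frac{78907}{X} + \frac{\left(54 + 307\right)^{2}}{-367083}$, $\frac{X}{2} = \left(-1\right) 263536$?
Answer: $\frac{39723131831}{193479170976} \approx 0.20531$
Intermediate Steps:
$X = -527072$ ($X = 2 \left(\left(-1\right) 263536\right) = 2 \left(-263536\right) = -527072$)
$C = - \frac{39723131831}{193479170976}$ ($C = - \frac{78907}{-527072} + \frac{\left(54 + 307\right)^{2}}{-367083} = \left(-78907\right) \left(- \frac{1}{527072}\right) + 361^{2} \left(- \frac{1}{367083}\right) = \frac{78907}{527072} + 130321 \left(- \frac{1}{367083}\right) = \frac{78907}{527072} - \frac{130321}{367083} = - \frac{39723131831}{193479170976} \approx -0.20531$)
$- C = \left(-1\right) \left(- \frac{39723131831}{193479170976}\right) = \frac{39723131831}{193479170976}$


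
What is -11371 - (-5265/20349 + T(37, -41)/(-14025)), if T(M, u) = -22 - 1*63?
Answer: -4242027851/373065 ≈ -11371.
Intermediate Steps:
T(M, u) = -85 (T(M, u) = -22 - 63 = -85)
-11371 - (-5265/20349 + T(37, -41)/(-14025)) = -11371 - (-5265/20349 - 85/(-14025)) = -11371 - (-5265*1/20349 - 85*(-1/14025)) = -11371 - (-585/2261 + 1/165) = -11371 - 1*(-94264/373065) = -11371 + 94264/373065 = -4242027851/373065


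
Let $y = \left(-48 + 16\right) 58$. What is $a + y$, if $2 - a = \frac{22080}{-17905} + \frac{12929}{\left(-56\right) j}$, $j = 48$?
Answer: $- \frac{2541132965}{1375104} \approx -1848.0$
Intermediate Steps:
$a = \frac{11060059}{1375104}$ ($a = 2 - \left(\frac{22080}{-17905} + \frac{12929}{\left(-56\right) 48}\right) = 2 - \left(22080 \left(- \frac{1}{17905}\right) + \frac{12929}{-2688}\right) = 2 - \left(- \frac{4416}{3581} + 12929 \left(- \frac{1}{2688}\right)\right) = 2 - \left(- \frac{4416}{3581} - \frac{1847}{384}\right) = 2 - - \frac{8309851}{1375104} = 2 + \frac{8309851}{1375104} = \frac{11060059}{1375104} \approx 8.0431$)
$y = -1856$ ($y = \left(-32\right) 58 = -1856$)
$a + y = \frac{11060059}{1375104} - 1856 = - \frac{2541132965}{1375104}$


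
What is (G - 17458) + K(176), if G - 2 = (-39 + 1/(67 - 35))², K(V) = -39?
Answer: -16359871/1024 ≈ -15976.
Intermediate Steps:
G = 1557057/1024 (G = 2 + (-39 + 1/(67 - 35))² = 2 + (-39 + 1/32)² = 2 + (-1247/32)² = 2 + 1555009/1024 = 1557057/1024 ≈ 1520.6)
(G - 17458) + K(176) = (1557057/1024 - 17458) - 39 = -16319935/1024 - 39 = -16359871/1024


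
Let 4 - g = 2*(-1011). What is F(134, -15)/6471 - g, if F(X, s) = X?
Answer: -13110112/6471 ≈ -2026.0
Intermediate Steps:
g = 2026 (g = 4 - 2*(-1011) = 4 - 1*(-2022) = 4 + 2022 = 2026)
F(134, -15)/6471 - g = 134/6471 - 1*2026 = 134*(1/6471) - 2026 = 134/6471 - 2026 = -13110112/6471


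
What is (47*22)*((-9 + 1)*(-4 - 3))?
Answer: 57904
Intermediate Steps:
(47*22)*((-9 + 1)*(-4 - 3)) = 1034*(-8*(-7)) = 1034*56 = 57904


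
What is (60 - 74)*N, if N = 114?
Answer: -1596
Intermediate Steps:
(60 - 74)*N = (60 - 74)*114 = -14*114 = -1596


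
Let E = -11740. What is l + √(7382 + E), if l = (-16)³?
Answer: -4096 + I*√4358 ≈ -4096.0 + 66.015*I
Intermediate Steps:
l = -4096
l + √(7382 + E) = -4096 + √(7382 - 11740) = -4096 + √(-4358) = -4096 + I*√4358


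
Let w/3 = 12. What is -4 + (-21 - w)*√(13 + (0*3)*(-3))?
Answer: -4 - 57*√13 ≈ -209.52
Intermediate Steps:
w = 36 (w = 3*12 = 36)
-4 + (-21 - w)*√(13 + (0*3)*(-3)) = -4 + (-21 - 1*36)*√(13 + (0*3)*(-3)) = -4 + (-21 - 36)*√(13 + 0*(-3)) = -4 - 57*√(13 + 0) = -4 - 57*√13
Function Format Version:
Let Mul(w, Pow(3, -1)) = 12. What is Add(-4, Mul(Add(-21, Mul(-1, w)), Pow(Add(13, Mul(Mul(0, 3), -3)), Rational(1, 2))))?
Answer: Add(-4, Mul(-57, Pow(13, Rational(1, 2)))) ≈ -209.52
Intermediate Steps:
w = 36 (w = Mul(3, 12) = 36)
Add(-4, Mul(Add(-21, Mul(-1, w)), Pow(Add(13, Mul(Mul(0, 3), -3)), Rational(1, 2)))) = Add(-4, Mul(Add(-21, Mul(-1, 36)), Pow(Add(13, Mul(Mul(0, 3), -3)), Rational(1, 2)))) = Add(-4, Mul(Add(-21, -36), Pow(Add(13, Mul(0, -3)), Rational(1, 2)))) = Add(-4, Mul(-57, Pow(Add(13, 0), Rational(1, 2)))) = Add(-4, Mul(-57, Pow(13, Rational(1, 2))))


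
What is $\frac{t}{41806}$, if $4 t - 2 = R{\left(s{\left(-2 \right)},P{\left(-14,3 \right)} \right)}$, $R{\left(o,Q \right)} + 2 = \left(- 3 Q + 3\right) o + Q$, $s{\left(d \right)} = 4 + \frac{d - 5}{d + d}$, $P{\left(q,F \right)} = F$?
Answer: $- \frac{63}{334448} \approx -0.00018837$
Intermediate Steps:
$s{\left(d \right)} = 4 + \frac{-5 + d}{2 d}$
$R{\left(o,Q \right)} = -2 + Q + o \left(3 - 3 Q\right)$ ($R{\left(o,Q \right)} = -2 + \left(\left(- 3 Q + 3\right) o + Q\right) = -2 + \left(\left(3 - 3 Q\right) o + Q\right) = -2 + \left(o \left(3 - 3 Q\right) + Q\right) = -2 + \left(Q + o \left(3 - 3 Q\right)\right) = -2 + Q + o \left(3 - 3 Q\right)$)
$t = - \frac{63}{8}$ ($t = \frac{1}{2} + \frac{-2 + 3 + 3 \frac{-5 + 9 \left(-2\right)}{2 \left(-2\right)} - 9 \frac{-5 + 9 \left(-2\right)}{2 \left(-2\right)}}{4} = \frac{1}{2} + \frac{-2 + 3 + 3 \cdot \frac{1}{2} \left(- \frac{1}{2}\right) \left(-5 - 18\right) - 9 \cdot \frac{1}{2} \left(- \frac{1}{2}\right) \left(-5 - 18\right)}{4} = \frac{1}{2} + \frac{-2 + 3 + 3 \cdot \frac{1}{2} \left(- \frac{1}{2}\right) \left(-23\right) - 9 \cdot \frac{1}{2} \left(- \frac{1}{2}\right) \left(-23\right)}{4} = \frac{1}{2} + \frac{-2 + 3 + 3 \cdot \frac{23}{4} - 9 \cdot \frac{23}{4}}{4} = \frac{1}{2} + \frac{-2 + 3 + \frac{69}{4} - \frac{207}{4}}{4} = \frac{1}{2} + \frac{1}{4} \left(- \frac{67}{2}\right) = \frac{1}{2} - \frac{67}{8} = - \frac{63}{8} \approx -7.875$)
$\frac{t}{41806} = - \frac{63}{8 \cdot 41806} = \left(- \frac{63}{8}\right) \frac{1}{41806} = - \frac{63}{334448}$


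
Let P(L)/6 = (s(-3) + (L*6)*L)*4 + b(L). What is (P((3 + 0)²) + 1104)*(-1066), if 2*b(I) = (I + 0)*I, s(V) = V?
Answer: -13792974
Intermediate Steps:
b(I) = I²/2 (b(I) = ((I + 0)*I)/2 = (I*I)/2 = I²/2)
P(L) = -72 + 147*L² (P(L) = 6*((-3 + (L*6)*L)*4 + L²/2) = 6*((-3 + (6*L)*L)*4 + L²/2) = 6*((-3 + 6*L²)*4 + L²/2) = 6*((-12 + 24*L²) + L²/2) = 6*(-12 + 49*L²/2) = -72 + 147*L²)
(P((3 + 0)²) + 1104)*(-1066) = ((-72 + 147*((3 + 0)²)²) + 1104)*(-1066) = ((-72 + 147*(3²)²) + 1104)*(-1066) = ((-72 + 147*9²) + 1104)*(-1066) = ((-72 + 147*81) + 1104)*(-1066) = ((-72 + 11907) + 1104)*(-1066) = (11835 + 1104)*(-1066) = 12939*(-1066) = -13792974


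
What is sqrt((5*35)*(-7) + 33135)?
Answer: sqrt(31910) ≈ 178.63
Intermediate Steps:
sqrt((5*35)*(-7) + 33135) = sqrt(175*(-7) + 33135) = sqrt(-1225 + 33135) = sqrt(31910)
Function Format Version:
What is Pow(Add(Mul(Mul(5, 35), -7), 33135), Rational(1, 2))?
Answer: Pow(31910, Rational(1, 2)) ≈ 178.63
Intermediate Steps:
Pow(Add(Mul(Mul(5, 35), -7), 33135), Rational(1, 2)) = Pow(Add(Mul(175, -7), 33135), Rational(1, 2)) = Pow(Add(-1225, 33135), Rational(1, 2)) = Pow(31910, Rational(1, 2))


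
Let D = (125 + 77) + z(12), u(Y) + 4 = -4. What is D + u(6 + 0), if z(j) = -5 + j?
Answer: 201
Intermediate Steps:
u(Y) = -8 (u(Y) = -4 - 4 = -8)
D = 209 (D = (125 + 77) + (-5 + 12) = 202 + 7 = 209)
D + u(6 + 0) = 209 - 8 = 201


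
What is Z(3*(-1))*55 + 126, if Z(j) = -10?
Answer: -424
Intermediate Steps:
Z(3*(-1))*55 + 126 = -10*55 + 126 = -550 + 126 = -424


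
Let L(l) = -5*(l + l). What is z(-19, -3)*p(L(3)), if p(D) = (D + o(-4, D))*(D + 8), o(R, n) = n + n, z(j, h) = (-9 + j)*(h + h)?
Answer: 332640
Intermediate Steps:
L(l) = -10*l
z(j, h) = 2*h*(-9 + j) (z(j, h) = (-9 + j)*(2*h) = 2*h*(-9 + j))
o(R, n) = 2*n
p(D) = 3*D*(8 + D) (p(D) = (D + 2*D)*(D + 8) = (3*D)*(8 + D) = 3*D*(8 + D))
z(-19, -3)*p(L(3)) = (2*(-3)*(-9 - 19))*(3*(-10*3)*(8 - 10*3)) = (2*(-3)*(-28))*(3*(-30)*(8 - 30)) = 168*(3*(-30)*(-22)) = 168*1980 = 332640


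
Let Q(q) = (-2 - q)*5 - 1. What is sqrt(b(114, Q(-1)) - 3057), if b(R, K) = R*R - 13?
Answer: sqrt(9926) ≈ 99.629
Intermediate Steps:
Q(q) = -11 - 5*q (Q(q) = (-10 - 5*q) - 1 = -11 - 5*q)
b(R, K) = -13 + R**2 (b(R, K) = R**2 - 13 = -13 + R**2)
sqrt(b(114, Q(-1)) - 3057) = sqrt((-13 + 114**2) - 3057) = sqrt((-13 + 12996) - 3057) = sqrt(12983 - 3057) = sqrt(9926)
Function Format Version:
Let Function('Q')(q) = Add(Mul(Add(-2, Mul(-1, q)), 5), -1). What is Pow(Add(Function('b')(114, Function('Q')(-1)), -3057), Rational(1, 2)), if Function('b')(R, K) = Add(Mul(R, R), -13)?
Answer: Pow(9926, Rational(1, 2)) ≈ 99.629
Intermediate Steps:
Function('Q')(q) = Add(-11, Mul(-5, q)) (Function('Q')(q) = Add(Add(-10, Mul(-5, q)), -1) = Add(-11, Mul(-5, q)))
Function('b')(R, K) = Add(-13, Pow(R, 2)) (Function('b')(R, K) = Add(Pow(R, 2), -13) = Add(-13, Pow(R, 2)))
Pow(Add(Function('b')(114, Function('Q')(-1)), -3057), Rational(1, 2)) = Pow(Add(Add(-13, Pow(114, 2)), -3057), Rational(1, 2)) = Pow(Add(Add(-13, 12996), -3057), Rational(1, 2)) = Pow(Add(12983, -3057), Rational(1, 2)) = Pow(9926, Rational(1, 2))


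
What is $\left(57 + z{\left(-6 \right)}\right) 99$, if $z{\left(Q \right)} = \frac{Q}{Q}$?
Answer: $5742$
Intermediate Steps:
$z{\left(Q \right)} = 1$
$\left(57 + z{\left(-6 \right)}\right) 99 = \left(57 + 1\right) 99 = 58 \cdot 99 = 5742$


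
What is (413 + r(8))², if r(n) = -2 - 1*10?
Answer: 160801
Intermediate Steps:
r(n) = -12 (r(n) = -2 - 10 = -12)
(413 + r(8))² = (413 - 12)² = 401² = 160801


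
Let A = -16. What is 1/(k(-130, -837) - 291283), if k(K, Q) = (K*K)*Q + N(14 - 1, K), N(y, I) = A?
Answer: -1/14436599 ≈ -6.9268e-8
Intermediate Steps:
N(y, I) = -16
k(K, Q) = -16 + Q*K² (k(K, Q) = (K*K)*Q - 16 = K²*Q - 16 = Q*K² - 16 = -16 + Q*K²)
1/(k(-130, -837) - 291283) = 1/((-16 - 837*(-130)²) - 291283) = 1/((-16 - 837*16900) - 291283) = 1/((-16 - 14145300) - 291283) = 1/(-14145316 - 291283) = 1/(-14436599) = -1/14436599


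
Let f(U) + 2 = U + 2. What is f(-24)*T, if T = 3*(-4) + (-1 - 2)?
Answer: 360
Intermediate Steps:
f(U) = U (f(U) = -2 + (U + 2) = -2 + (2 + U) = U)
T = -15 (T = -12 - 3 = -15)
f(-24)*T = -24*(-15) = 360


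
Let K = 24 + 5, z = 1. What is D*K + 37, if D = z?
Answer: 66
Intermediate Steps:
K = 29
D = 1
D*K + 37 = 1*29 + 37 = 29 + 37 = 66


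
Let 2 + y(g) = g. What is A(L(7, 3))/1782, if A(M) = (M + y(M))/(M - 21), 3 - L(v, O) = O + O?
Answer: 1/5346 ≈ 0.00018706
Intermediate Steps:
L(v, O) = 3 - 2*O (L(v, O) = 3 - (O + O) = 3 - 2*O)
y(g) = -2 + g
A(M) = (-2 + 2*M)/(-21 + M) (A(M) = (M + (-2 + M))/(M - 21) = (-2 + 2*M)/(-21 + M))
A(L(7, 3))/1782 = (2*(-1 + (3 - 2*3))/(-21 + (3 - 2*3)))/1782 = (2*(-1 + (3 - 6))/(-21 + (3 - 6)))*(1/1782) = (2*(-1 - 3)/(-21 - 3))*(1/1782) = (2*(-4)/(-24))*(1/1782) = (2*(-1/24)*(-4))*(1/1782) = (1/3)*(1/1782) = 1/5346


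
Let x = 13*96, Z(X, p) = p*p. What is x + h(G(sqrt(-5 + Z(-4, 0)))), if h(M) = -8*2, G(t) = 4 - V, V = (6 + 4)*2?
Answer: 1232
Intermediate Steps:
V = 20 (V = 10*2 = 20)
Z(X, p) = p**2
G(t) = -16 (G(t) = 4 - 1*20 = 4 - 20 = -16)
h(M) = -16
x = 1248
x + h(G(sqrt(-5 + Z(-4, 0)))) = 1248 - 16 = 1232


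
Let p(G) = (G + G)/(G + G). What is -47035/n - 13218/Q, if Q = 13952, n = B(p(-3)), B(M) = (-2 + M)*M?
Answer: 328109551/6976 ≈ 47034.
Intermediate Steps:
p(G) = 1 (p(G) = (2*G)/((2*G)) = (2*G)*(1/(2*G)) = 1)
B(M) = M*(-2 + M)
n = -1 (n = 1*(-2 + 1) = 1*(-1) = -1)
-47035/n - 13218/Q = -47035/(-1) - 13218/13952 = -47035*(-1) - 13218*1/13952 = 47035 - 6609/6976 = 328109551/6976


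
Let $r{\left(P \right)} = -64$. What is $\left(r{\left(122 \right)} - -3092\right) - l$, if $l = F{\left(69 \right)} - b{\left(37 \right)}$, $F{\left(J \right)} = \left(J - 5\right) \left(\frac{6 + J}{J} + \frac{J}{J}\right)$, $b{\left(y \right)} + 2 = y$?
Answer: $\frac{67377}{23} \approx 2929.4$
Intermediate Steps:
$b{\left(y \right)} = -2 + y$
$F{\left(J \right)} = \left(1 + \frac{6 + J}{J}\right) \left(-5 + J\right)$ ($F{\left(J \right)} = \left(-5 + J\right) \left(\frac{6 + J}{J} + 1\right) = \left(-5 + J\right) \left(1 + \frac{6 + J}{J}\right) = \left(1 + \frac{6 + J}{J}\right) \left(-5 + J\right)$)
$l = \frac{2267}{23}$ ($l = \left(-4 - \frac{30}{69} + 2 \cdot 69\right) - \left(-2 + 37\right) = \left(-4 - \frac{10}{23} + 138\right) - 35 = \frac{3072}{23} - 35 = \frac{2267}{23} \approx 98.565$)
$\left(r{\left(122 \right)} - -3092\right) - l = \left(-64 - -3092\right) - \frac{2267}{23} = \left(-64 + 3092\right) - \frac{2267}{23} = 3028 - \frac{2267}{23} = \frac{67377}{23}$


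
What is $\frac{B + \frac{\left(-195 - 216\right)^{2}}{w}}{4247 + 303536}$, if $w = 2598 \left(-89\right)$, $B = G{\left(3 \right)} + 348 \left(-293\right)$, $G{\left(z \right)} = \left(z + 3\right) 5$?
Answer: $- \frac{7856517423}{23722066942} \approx -0.33119$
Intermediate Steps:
$G{\left(z \right)} = 15 + 5 z$ ($G{\left(z \right)} = \left(3 + z\right) 5 = 15 + 5 z$)
$B = -101934$ ($B = \left(15 + 5 \cdot 3\right) + 348 \left(-293\right) = \left(15 + 15\right) - 101964 = 30 - 101964 = -101934$)
$w = -231222$
$\frac{B + \frac{\left(-195 - 216\right)^{2}}{w}}{4247 + 303536} = \frac{-101934 + \frac{\left(-195 - 216\right)^{2}}{-231222}}{4247 + 303536} = \frac{-101934 + \left(-411\right)^{2} \left(- \frac{1}{231222}\right)}{307783} = \left(-101934 + 168921 \left(- \frac{1}{231222}\right)\right) \frac{1}{307783} = \left(-101934 - \frac{56307}{77074}\right) \frac{1}{307783} = \left(- \frac{7856517423}{77074}\right) \frac{1}{307783} = - \frac{7856517423}{23722066942}$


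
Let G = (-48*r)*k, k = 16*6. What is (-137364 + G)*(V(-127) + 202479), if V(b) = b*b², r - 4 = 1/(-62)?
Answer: 8910865284288/31 ≈ 2.8745e+11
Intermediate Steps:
r = 247/62 (r = 4 + 1/(-62) = 4 - 1/62 = 247/62 ≈ 3.9839)
k = 96
G = -569088/31 (G = -48*247/62*96 = -5928/31*96 = -569088/31 ≈ -18358.)
V(b) = b³
(-137364 + G)*(V(-127) + 202479) = (-137364 - 569088/31)*((-127)³ + 202479) = -4827372*(-2048383 + 202479)/31 = -4827372/31*(-1845904) = 8910865284288/31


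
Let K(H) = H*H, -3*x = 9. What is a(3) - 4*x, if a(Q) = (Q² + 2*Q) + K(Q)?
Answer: 36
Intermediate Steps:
x = -3 (x = -⅓*9 = -3)
K(H) = H²
a(Q) = 2*Q + 2*Q² (a(Q) = (Q² + 2*Q) + Q² = 2*Q + 2*Q²)
a(3) - 4*x = 2*3*(1 + 3) - 4*(-3) = 2*3*4 + 12 = 24 + 12 = 36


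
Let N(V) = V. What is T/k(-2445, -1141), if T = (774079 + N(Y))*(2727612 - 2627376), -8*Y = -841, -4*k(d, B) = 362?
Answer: -155202239907/181 ≈ -8.5747e+8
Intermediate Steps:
k(d, B) = -181/2 (k(d, B) = -¼*362 = -181/2)
Y = 841/8 (Y = -⅛*(-841) = 841/8 ≈ 105.13)
T = 155202239907/2 (T = (774079 + 841/8)*(2727612 - 2627376) = (6193473/8)*100236 = 155202239907/2 ≈ 7.7601e+10)
T/k(-2445, -1141) = 155202239907/(2*(-181/2)) = (155202239907/2)*(-2/181) = -155202239907/181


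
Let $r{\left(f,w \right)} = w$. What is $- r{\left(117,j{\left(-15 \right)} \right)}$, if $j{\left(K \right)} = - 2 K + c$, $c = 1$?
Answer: $-31$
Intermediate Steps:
$j{\left(K \right)} = 1 - 2 K$ ($j{\left(K \right)} = - 2 K + 1 = 1 - 2 K$)
$- r{\left(117,j{\left(-15 \right)} \right)} = - (1 - -30) = - (1 + 30) = \left(-1\right) 31 = -31$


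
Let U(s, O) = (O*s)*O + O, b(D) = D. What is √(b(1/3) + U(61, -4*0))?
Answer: √3/3 ≈ 0.57735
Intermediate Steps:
U(s, O) = O + s*O² (U(s, O) = s*O² + O = O + s*O²)
√(b(1/3) + U(61, -4*0)) = √(1/3 + (-4*0)*(1 - 4*0*61)) = √(⅓ + 0*(1 + 0*61)) = √(⅓ + 0*(1 + 0)) = √(⅓ + 0*1) = √(⅓ + 0) = √(⅓) = √3/3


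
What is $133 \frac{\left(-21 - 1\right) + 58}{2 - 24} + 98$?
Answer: $- \frac{1316}{11} \approx -119.64$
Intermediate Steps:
$133 \frac{\left(-21 - 1\right) + 58}{2 - 24} + 98 = 133 \frac{\left(-21 - 1\right) + 58}{-22} + 98 = 133 \left(-22 + 58\right) \left(- \frac{1}{22}\right) + 98 = 133 \cdot 36 \left(- \frac{1}{22}\right) + 98 = 133 \left(- \frac{18}{11}\right) + 98 = - \frac{2394}{11} + 98 = - \frac{1316}{11}$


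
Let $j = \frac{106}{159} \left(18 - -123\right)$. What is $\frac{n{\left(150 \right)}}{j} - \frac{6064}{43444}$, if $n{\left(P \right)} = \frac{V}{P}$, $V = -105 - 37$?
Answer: $- \frac{11458931}{76570050} \approx -0.14965$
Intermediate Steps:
$j = 94$ ($j = 106 \cdot \frac{1}{159} \left(18 + 123\right) = \frac{2}{3} \cdot 141 = 94$)
$V = -142$
$n{\left(P \right)} = - \frac{142}{P}$
$\frac{n{\left(150 \right)}}{j} - \frac{6064}{43444} = \frac{\left(-142\right) \frac{1}{150}}{94} - \frac{6064}{43444} = \left(-142\right) \frac{1}{150} \cdot \frac{1}{94} - \frac{1516}{10861} = \left(- \frac{71}{75}\right) \frac{1}{94} - \frac{1516}{10861} = - \frac{71}{7050} - \frac{1516}{10861} = - \frac{11458931}{76570050}$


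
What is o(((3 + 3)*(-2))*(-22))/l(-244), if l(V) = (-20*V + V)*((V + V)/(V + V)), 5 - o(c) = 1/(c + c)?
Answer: 2639/2447808 ≈ 0.0010781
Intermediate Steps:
o(c) = 5 - 1/(2*c) (o(c) = 5 - 1/(c + c) = 5 - 1/(2*c))
l(V) = -19*V (l(V) = (-19*V)*((2*V)/((2*V))) = (-19*V)*((2*V)*(1/(2*V))) = -19*V*1 = -19*V)
o(((3 + 3)*(-2))*(-22))/l(-244) = (5 - 1/(44*(3 + 3))/2)/((-19*(-244))) = (5 - 1/(2*((6*(-2))*(-22))))/4636 = (5 - 1/(2*((-12*(-22)))))*(1/4636) = (5 - ½/264)*(1/4636) = (5 - ½*1/264)*(1/4636) = (5 - 1/528)*(1/4636) = (2639/528)*(1/4636) = 2639/2447808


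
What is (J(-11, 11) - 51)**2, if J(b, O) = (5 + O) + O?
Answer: 576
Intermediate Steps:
J(b, O) = 5 + 2*O
(J(-11, 11) - 51)**2 = ((5 + 2*11) - 51)**2 = ((5 + 22) - 51)**2 = (27 - 51)**2 = (-24)**2 = 576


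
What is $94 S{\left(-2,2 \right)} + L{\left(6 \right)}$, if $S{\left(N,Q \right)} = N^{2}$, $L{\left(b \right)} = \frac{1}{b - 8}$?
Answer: $\frac{751}{2} \approx 375.5$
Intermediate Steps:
$L{\left(b \right)} = \frac{1}{-8 + b}$
$94 S{\left(-2,2 \right)} + L{\left(6 \right)} = 94 \left(-2\right)^{2} + \frac{1}{-8 + 6} = 94 \cdot 4 + \frac{1}{-2} = 376 - \frac{1}{2} = \frac{751}{2}$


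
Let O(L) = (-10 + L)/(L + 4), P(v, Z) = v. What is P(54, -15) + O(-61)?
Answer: 3149/57 ≈ 55.246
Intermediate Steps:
O(L) = (-10 + L)/(4 + L)
P(54, -15) + O(-61) = 54 + (-10 - 61)/(4 - 61) = 54 - 71/(-57) = 54 - 1/57*(-71) = 54 + 71/57 = 3149/57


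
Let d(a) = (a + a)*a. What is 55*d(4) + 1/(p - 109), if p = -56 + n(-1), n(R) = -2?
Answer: 293919/167 ≈ 1760.0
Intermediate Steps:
d(a) = 2*a² (d(a) = (2*a)*a = 2*a²)
p = -58 (p = -56 - 2 = -58)
55*d(4) + 1/(p - 109) = 55*(2*4²) + 1/(-58 - 109) = 55*(2*16) + 1/(-167) = 55*32 - 1/167 = 1760 - 1/167 = 293919/167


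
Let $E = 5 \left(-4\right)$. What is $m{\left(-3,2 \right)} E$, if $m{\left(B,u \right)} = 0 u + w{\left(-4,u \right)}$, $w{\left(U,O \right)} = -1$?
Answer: $20$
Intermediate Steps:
$E = -20$
$m{\left(B,u \right)} = -1$ ($m{\left(B,u \right)} = 0 u - 1 = 0 - 1 = -1$)
$m{\left(-3,2 \right)} E = \left(-1\right) \left(-20\right) = 20$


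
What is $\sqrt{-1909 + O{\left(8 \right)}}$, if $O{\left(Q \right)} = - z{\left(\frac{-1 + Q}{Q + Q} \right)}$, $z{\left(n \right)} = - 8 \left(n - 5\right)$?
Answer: $\frac{i \sqrt{7782}}{2} \approx 44.108 i$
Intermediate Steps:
$z{\left(n \right)} = 40 - 8 n$ ($z{\left(n \right)} = - 8 \left(n - 5\right) = - 8 \left(-5 + n\right) = 40 - 8 n$)
$O{\left(Q \right)} = -40 + \frac{4 \left(-1 + Q\right)}{Q}$ ($O{\left(Q \right)} = - (40 - 8 \frac{-1 + Q}{Q + Q}) = - (40 - 8 \frac{-1 + Q}{2 Q}) = - (40 - \frac{4 \left(-1 + Q\right)}{Q}) = -40 + \frac{4 \left(-1 + Q\right)}{Q}$)
$\sqrt{-1909 + O{\left(8 \right)}} = \sqrt{-1909 - \left(36 + \frac{4}{8}\right)} = \sqrt{-1909 - \frac{73}{2}} = \sqrt{- \frac{3891}{2}} = \frac{i \sqrt{7782}}{2}$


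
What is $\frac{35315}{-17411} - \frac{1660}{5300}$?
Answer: $- \frac{10803588}{4613915} \approx -2.3415$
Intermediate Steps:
$\frac{35315}{-17411} - \frac{1660}{5300} = 35315 \left(- \frac{1}{17411}\right) - \frac{83}{265} = - \frac{35315}{17411} - \frac{83}{265} = - \frac{10803588}{4613915}$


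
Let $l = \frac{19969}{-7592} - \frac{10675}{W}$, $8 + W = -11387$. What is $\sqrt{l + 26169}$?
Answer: $\frac{\sqrt{1958394045495931862}}{8651084} \approx 161.76$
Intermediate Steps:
$W = -11395$ ($W = -8 - 11387 = -11395$)
$l = - \frac{29300431}{17302168}$ ($l = \frac{19969}{-7592} - \frac{10675}{-11395} = 19969 \left(- \frac{1}{7592}\right) - - \frac{2135}{2279} = - \frac{19969}{7592} + \frac{2135}{2279} = - \frac{29300431}{17302168} \approx -1.6935$)
$\sqrt{l + 26169} = \sqrt{- \frac{29300431}{17302168} + 26169} = \sqrt{\frac{452751133961}{17302168}} = \frac{\sqrt{1958394045495931862}}{8651084}$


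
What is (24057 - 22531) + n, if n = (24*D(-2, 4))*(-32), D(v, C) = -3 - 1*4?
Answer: 6902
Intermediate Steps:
D(v, C) = -7 (D(v, C) = -3 - 4 = -7)
n = 5376 (n = (24*(-7))*(-32) = -168*(-32) = 5376)
(24057 - 22531) + n = (24057 - 22531) + 5376 = 1526 + 5376 = 6902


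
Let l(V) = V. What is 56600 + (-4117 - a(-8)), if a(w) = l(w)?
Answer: 52491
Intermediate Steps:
a(w) = w
56600 + (-4117 - a(-8)) = 56600 + (-4117 - 1*(-8)) = 56600 + (-4117 + 8) = 56600 - 4109 = 52491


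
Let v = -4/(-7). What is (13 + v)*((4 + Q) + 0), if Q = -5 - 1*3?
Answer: -380/7 ≈ -54.286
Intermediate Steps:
Q = -8 (Q = -5 - 3 = -8)
v = 4/7 (v = -4*(-⅐) = 4/7 ≈ 0.57143)
(13 + v)*((4 + Q) + 0) = (13 + 4/7)*((4 - 8) + 0) = 95*(-4 + 0)/7 = (95/7)*(-4) = -380/7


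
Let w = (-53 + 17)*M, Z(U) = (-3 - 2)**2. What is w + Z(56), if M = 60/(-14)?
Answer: 1255/7 ≈ 179.29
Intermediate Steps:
M = -30/7 (M = 60*(-1/14) = -30/7 ≈ -4.2857)
Z(U) = 25 (Z(U) = (-5)**2 = 25)
w = 1080/7 (w = (-53 + 17)*(-30/7) = -36*(-30/7) = 1080/7 ≈ 154.29)
w + Z(56) = 1080/7 + 25 = 1255/7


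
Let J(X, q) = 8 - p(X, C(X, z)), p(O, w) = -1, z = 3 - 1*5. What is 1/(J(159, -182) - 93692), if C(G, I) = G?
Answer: -1/93683 ≈ -1.0674e-5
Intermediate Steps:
z = -2 (z = 3 - 5 = -2)
J(X, q) = 9 (J(X, q) = 8 - 1*(-1) = 8 + 1 = 9)
1/(J(159, -182) - 93692) = 1/(9 - 93692) = 1/(-93683) = -1/93683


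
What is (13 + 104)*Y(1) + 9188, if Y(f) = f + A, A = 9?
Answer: 10358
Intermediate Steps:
Y(f) = 9 + f (Y(f) = f + 9 = 9 + f)
(13 + 104)*Y(1) + 9188 = (13 + 104)*(9 + 1) + 9188 = 117*10 + 9188 = 1170 + 9188 = 10358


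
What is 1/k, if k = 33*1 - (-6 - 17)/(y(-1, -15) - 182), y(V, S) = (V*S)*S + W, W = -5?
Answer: 412/13573 ≈ 0.030354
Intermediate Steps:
W = -5 (W = -1*5 = -5)
y(V, S) = -5 + V*S**2 (y(V, S) = (V*S)*S - 5 = (S*V)*S - 5 = V*S**2 - 5 = -5 + V*S**2)
k = 13573/412 (k = 33*1 - (-6 - 17)/((-5 - 1*(-15)**2) - 182) = 33 - (-23)/((-5 - 1*225) - 182) = 33 - (-23)/((-5 - 225) - 182) = 33 - (-23)/(-230 - 182) = 33 - (-23)/(-412) = 33 - (-23)*(-1)/412 = 33 - 1*23/412 = 33 - 23/412 = 13573/412 ≈ 32.944)
1/k = 1/(13573/412) = 412/13573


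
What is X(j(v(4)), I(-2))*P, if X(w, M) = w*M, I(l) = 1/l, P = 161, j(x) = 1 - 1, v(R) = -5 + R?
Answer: 0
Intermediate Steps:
j(x) = 0
X(w, M) = M*w
X(j(v(4)), I(-2))*P = (0/(-2))*161 = -½*0*161 = 0*161 = 0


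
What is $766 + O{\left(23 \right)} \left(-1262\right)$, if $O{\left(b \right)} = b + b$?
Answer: $-57286$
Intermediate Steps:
$O{\left(b \right)} = 2 b$
$766 + O{\left(23 \right)} \left(-1262\right) = 766 + 2 \cdot 23 \left(-1262\right) = 766 + 46 \left(-1262\right) = 766 - 58052 = -57286$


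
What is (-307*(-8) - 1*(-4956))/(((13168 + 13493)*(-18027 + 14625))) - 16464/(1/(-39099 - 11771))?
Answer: 37982001234044774/45350361 ≈ 8.3752e+8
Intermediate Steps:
(-307*(-8) - 1*(-4956))/(((13168 + 13493)*(-18027 + 14625))) - 16464/(1/(-39099 - 11771)) = (2456 + 4956)/((26661*(-3402))) - 16464/(1/(-50870)) = 7412/(-90700722) - 16464/(-1/50870) = 7412*(-1/90700722) - 16464*(-50870) = -3706/45350361 + 837523680 = 37982001234044774/45350361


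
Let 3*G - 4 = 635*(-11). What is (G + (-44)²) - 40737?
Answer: -41128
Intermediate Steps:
G = -2327 (G = 4/3 + (635*(-11))/3 = 4/3 + (⅓)*(-6985) = 4/3 - 6985/3 = -2327)
(G + (-44)²) - 40737 = (-2327 + (-44)²) - 40737 = (-2327 + 1936) - 40737 = -391 - 40737 = -41128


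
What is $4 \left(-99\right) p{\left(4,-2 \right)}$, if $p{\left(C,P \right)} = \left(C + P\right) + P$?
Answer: $0$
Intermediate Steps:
$p{\left(C,P \right)} = C + 2 P$
$4 \left(-99\right) p{\left(4,-2 \right)} = 4 \left(-99\right) \left(4 + 2 \left(-2\right)\right) = - 396 \left(4 - 4\right) = \left(-396\right) 0 = 0$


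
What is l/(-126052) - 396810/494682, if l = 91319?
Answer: -15865426613/10392609244 ≈ -1.5266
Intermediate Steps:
l/(-126052) - 396810/494682 = 91319/(-126052) - 396810/494682 = 91319*(-1/126052) - 396810*1/494682 = -91319/126052 - 66135/82447 = -15865426613/10392609244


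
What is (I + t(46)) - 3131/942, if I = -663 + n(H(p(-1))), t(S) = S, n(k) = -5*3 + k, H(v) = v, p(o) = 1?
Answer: -597533/942 ≈ -634.32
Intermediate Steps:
n(k) = -15 + k
I = -677 (I = -663 + (-15 + 1) = -663 - 14 = -677)
(I + t(46)) - 3131/942 = (-677 + 46) - 3131/942 = -631 - 3131*1/942 = -631 - 3131/942 = -597533/942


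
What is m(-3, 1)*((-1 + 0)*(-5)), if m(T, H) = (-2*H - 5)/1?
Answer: -35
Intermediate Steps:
m(T, H) = -5 - 2*H (m(T, H) = (-5 - 2*H)*1 = -5 - 2*H)
m(-3, 1)*((-1 + 0)*(-5)) = (-5 - 2*1)*((-1 + 0)*(-5)) = (-5 - 2)*(-1*(-5)) = -7*5 = -35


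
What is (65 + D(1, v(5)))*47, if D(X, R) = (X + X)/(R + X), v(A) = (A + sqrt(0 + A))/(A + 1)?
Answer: 90146/29 - 141*sqrt(5)/29 ≈ 3097.6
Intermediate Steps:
v(A) = (A + sqrt(A))/(1 + A)
D(X, R) = 2*X/(R + X) (D(X, R) = (2*X)/(R + X) = 2*X/(R + X))
(65 + D(1, v(5)))*47 = (65 + 2*1/((5 + sqrt(5))/(1 + 5) + 1))*47 = (65 + 2*1/((5 + sqrt(5))/6 + 1))*47 = (65 + 2*1/((5/6 + sqrt(5)/6) + 1))*47 = (65 + 2*1/(11/6 + sqrt(5)/6))*47 = (65 + 2/(11/6 + sqrt(5)/6))*47 = 3055 + 94/(11/6 + sqrt(5)/6)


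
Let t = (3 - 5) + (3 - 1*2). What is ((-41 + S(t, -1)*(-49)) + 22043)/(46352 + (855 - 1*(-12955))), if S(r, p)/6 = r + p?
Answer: 3765/10027 ≈ 0.37549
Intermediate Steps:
t = -1 (t = -2 + (3 - 2) = -2 + 1 = -1)
S(r, p) = 6*p + 6*r (S(r, p) = 6*(r + p) = 6*(p + r) = 6*p + 6*r)
((-41 + S(t, -1)*(-49)) + 22043)/(46352 + (855 - 1*(-12955))) = ((-41 + (6*(-1) + 6*(-1))*(-49)) + 22043)/(46352 + (855 - 1*(-12955))) = ((-41 + (-6 - 6)*(-49)) + 22043)/(46352 + (855 + 12955)) = ((-41 - 12*(-49)) + 22043)/(46352 + 13810) = ((-41 + 588) + 22043)/60162 = (547 + 22043)*(1/60162) = 22590*(1/60162) = 3765/10027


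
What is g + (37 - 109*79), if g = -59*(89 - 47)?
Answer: -11052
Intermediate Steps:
g = -2478 (g = -59*42 = -2478)
g + (37 - 109*79) = -2478 + (37 - 109*79) = -2478 + (37 - 8611) = -2478 - 8574 = -11052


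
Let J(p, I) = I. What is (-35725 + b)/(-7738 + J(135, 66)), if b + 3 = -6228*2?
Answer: 6023/959 ≈ 6.2805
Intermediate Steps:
b = -12459 (b = -3 - 6228*2 = -3 - 12456 = -12459)
(-35725 + b)/(-7738 + J(135, 66)) = (-35725 - 12459)/(-7738 + 66) = -48184/(-7672) = -48184*(-1/7672) = 6023/959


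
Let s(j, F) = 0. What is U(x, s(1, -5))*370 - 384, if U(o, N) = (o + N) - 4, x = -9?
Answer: -5194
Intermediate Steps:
U(o, N) = -4 + N + o (U(o, N) = (N + o) - 4 = -4 + N + o)
U(x, s(1, -5))*370 - 384 = (-4 + 0 - 9)*370 - 384 = -13*370 - 384 = -4810 - 384 = -5194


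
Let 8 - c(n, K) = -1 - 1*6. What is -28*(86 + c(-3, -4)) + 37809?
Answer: 34981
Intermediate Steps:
c(n, K) = 15 (c(n, K) = 8 - (-1 - 1*6) = 8 - (-1 - 6) = 8 - 1*(-7) = 8 + 7 = 15)
-28*(86 + c(-3, -4)) + 37809 = -28*(86 + 15) + 37809 = -28*101 + 37809 = -2828 + 37809 = 34981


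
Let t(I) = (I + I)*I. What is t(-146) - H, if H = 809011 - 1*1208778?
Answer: 442399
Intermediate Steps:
t(I) = 2*I² (t(I) = (2*I)*I = 2*I²)
H = -399767 (H = 809011 - 1208778 = -399767)
t(-146) - H = 2*(-146)² - 1*(-399767) = 2*21316 + 399767 = 42632 + 399767 = 442399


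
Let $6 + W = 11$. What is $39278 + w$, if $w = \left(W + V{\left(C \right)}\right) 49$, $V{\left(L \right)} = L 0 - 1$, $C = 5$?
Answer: $39474$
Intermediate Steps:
$W = 5$ ($W = -6 + 11 = 5$)
$V{\left(L \right)} = -1$ ($V{\left(L \right)} = 0 - 1 = -1$)
$w = 196$ ($w = \left(5 - 1\right) 49 = 4 \cdot 49 = 196$)
$39278 + w = 39278 + 196 = 39474$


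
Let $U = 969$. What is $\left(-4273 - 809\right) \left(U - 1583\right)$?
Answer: $3120348$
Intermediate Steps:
$\left(-4273 - 809\right) \left(U - 1583\right) = \left(-4273 - 809\right) \left(969 - 1583\right) = \left(-5082\right) \left(-614\right) = 3120348$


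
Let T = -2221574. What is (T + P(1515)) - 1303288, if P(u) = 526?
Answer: -3524336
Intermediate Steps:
(T + P(1515)) - 1303288 = (-2221574 + 526) - 1303288 = -2221048 - 1303288 = -3524336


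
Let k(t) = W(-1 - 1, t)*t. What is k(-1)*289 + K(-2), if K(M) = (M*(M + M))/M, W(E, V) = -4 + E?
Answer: 1730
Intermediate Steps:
k(t) = -6*t (k(t) = (-4 + (-1 - 1))*t = (-4 - 2)*t = -6*t)
K(M) = 2*M (K(M) = (M*(2*M))/M = (2*M²)/M = 2*M)
k(-1)*289 + K(-2) = -6*(-1)*289 + 2*(-2) = 6*289 - 4 = 1734 - 4 = 1730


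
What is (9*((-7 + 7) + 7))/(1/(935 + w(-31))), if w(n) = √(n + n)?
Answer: 58905 + 63*I*√62 ≈ 58905.0 + 496.06*I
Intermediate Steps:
w(n) = √2*√n (w(n) = √(2*n) = √2*√n)
(9*((-7 + 7) + 7))/(1/(935 + w(-31))) = (9*((-7 + 7) + 7))/(1/(935 + √2*√(-31))) = (9*(0 + 7))/(1/(935 + √2*(I*√31))) = (9*7)/(1/(935 + I*√62)) = 63*(935 + I*√62) = 58905 + 63*I*√62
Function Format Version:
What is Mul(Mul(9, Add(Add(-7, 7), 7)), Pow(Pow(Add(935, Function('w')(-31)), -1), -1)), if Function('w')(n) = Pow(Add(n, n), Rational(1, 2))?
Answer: Add(58905, Mul(63, I, Pow(62, Rational(1, 2)))) ≈ Add(58905., Mul(496.06, I))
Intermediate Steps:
Function('w')(n) = Mul(Pow(2, Rational(1, 2)), Pow(n, Rational(1, 2))) (Function('w')(n) = Pow(Mul(2, n), Rational(1, 2)) = Mul(Pow(2, Rational(1, 2)), Pow(n, Rational(1, 2))))
Mul(Mul(9, Add(Add(-7, 7), 7)), Pow(Pow(Add(935, Function('w')(-31)), -1), -1)) = Mul(Mul(9, Add(Add(-7, 7), 7)), Pow(Pow(Add(935, Mul(Pow(2, Rational(1, 2)), Pow(-31, Rational(1, 2)))), -1), -1)) = Mul(Mul(9, Add(0, 7)), Pow(Pow(Add(935, Mul(Pow(2, Rational(1, 2)), Mul(I, Pow(31, Rational(1, 2))))), -1), -1)) = Mul(Mul(9, 7), Pow(Pow(Add(935, Mul(I, Pow(62, Rational(1, 2)))), -1), -1)) = Mul(63, Add(935, Mul(I, Pow(62, Rational(1, 2))))) = Add(58905, Mul(63, I, Pow(62, Rational(1, 2))))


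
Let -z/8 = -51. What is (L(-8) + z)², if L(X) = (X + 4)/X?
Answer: 667489/4 ≈ 1.6687e+5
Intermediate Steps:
L(X) = (4 + X)/X
z = 408 (z = -8*(-51) = 408)
(L(-8) + z)² = ((4 - 8)/(-8) + 408)² = (-⅛*(-4) + 408)² = (½ + 408)² = (817/2)² = 667489/4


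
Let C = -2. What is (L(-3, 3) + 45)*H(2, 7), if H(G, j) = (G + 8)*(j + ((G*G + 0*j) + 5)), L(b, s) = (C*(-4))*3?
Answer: 11040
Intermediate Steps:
L(b, s) = 24 (L(b, s) = -2*(-4)*3 = 8*3 = 24)
H(G, j) = (8 + G)*(5 + j + G**2) (H(G, j) = (8 + G)*(j + ((G**2 + 0) + 5)) = (8 + G)*(j + (G**2 + 5)) = (8 + G)*(j + (5 + G**2)) = (8 + G)*(5 + j + G**2))
(L(-3, 3) + 45)*H(2, 7) = (24 + 45)*(40 + 2**3 + 5*2 + 8*7 + 8*2**2 + 2*7) = 69*(40 + 8 + 10 + 56 + 8*4 + 14) = 69*(40 + 8 + 10 + 56 + 32 + 14) = 69*160 = 11040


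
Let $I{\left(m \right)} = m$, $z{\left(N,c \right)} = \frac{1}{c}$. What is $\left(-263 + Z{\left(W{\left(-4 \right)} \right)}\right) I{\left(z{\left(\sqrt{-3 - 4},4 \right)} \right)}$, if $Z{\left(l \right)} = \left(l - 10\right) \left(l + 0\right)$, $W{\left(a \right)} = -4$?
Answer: $- \frac{207}{4} \approx -51.75$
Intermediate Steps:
$Z{\left(l \right)} = l \left(-10 + l\right)$ ($Z{\left(l \right)} = \left(-10 + l\right) l = l \left(-10 + l\right)$)
$\left(-263 + Z{\left(W{\left(-4 \right)} \right)}\right) I{\left(z{\left(\sqrt{-3 - 4},4 \right)} \right)} = \frac{-263 - 4 \left(-10 - 4\right)}{4} = \left(-263 - -56\right) \frac{1}{4} = \left(-263 + 56\right) \frac{1}{4} = \left(-207\right) \frac{1}{4} = - \frac{207}{4}$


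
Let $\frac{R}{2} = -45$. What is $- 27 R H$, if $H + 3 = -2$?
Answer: $-12150$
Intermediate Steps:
$R = -90$ ($R = 2 \left(-45\right) = -90$)
$H = -5$ ($H = -3 - 2 = -5$)
$- 27 R H = \left(-27\right) \left(-90\right) \left(-5\right) = 2430 \left(-5\right) = -12150$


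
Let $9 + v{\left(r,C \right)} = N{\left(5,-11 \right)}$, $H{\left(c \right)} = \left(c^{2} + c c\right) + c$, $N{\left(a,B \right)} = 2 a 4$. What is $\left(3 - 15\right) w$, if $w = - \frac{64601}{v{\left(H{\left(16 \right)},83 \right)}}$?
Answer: $\frac{775212}{31} \approx 25007.0$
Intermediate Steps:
$N{\left(a,B \right)} = 8 a$
$H{\left(c \right)} = c + 2 c^{2}$ ($H{\left(c \right)} = \left(c^{2} + c^{2}\right) + c = 2 c^{2} + c = c + 2 c^{2}$)
$v{\left(r,C \right)} = 31$ ($v{\left(r,C \right)} = -9 + 8 \cdot 5 = -9 + 40 = 31$)
$w = - \frac{64601}{31} \approx -2083.9$
$\left(3 - 15\right) w = \left(3 - 15\right) \left(- \frac{64601}{31}\right) = \left(-12\right) \left(- \frac{64601}{31}\right) = \frac{775212}{31}$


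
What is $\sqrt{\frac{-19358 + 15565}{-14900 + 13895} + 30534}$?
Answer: $\frac{\sqrt{30843915315}}{1005} \approx 174.75$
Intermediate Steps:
$\sqrt{\frac{-19358 + 15565}{-14900 + 13895} + 30534} = \sqrt{- \frac{3793}{-1005} + 30534} = \sqrt{\left(-3793\right) \left(- \frac{1}{1005}\right) + 30534} = \sqrt{\frac{3793}{1005} + 30534} = \sqrt{\frac{30690463}{1005}} = \frac{\sqrt{30843915315}}{1005}$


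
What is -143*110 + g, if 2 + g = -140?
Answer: -15872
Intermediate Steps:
g = -142 (g = -2 - 140 = -142)
-143*110 + g = -143*110 - 142 = -15730 - 142 = -15872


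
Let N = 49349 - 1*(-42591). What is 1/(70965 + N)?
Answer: 1/162905 ≈ 6.1385e-6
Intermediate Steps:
N = 91940 (N = 49349 + 42591 = 91940)
1/(70965 + N) = 1/(70965 + 91940) = 1/162905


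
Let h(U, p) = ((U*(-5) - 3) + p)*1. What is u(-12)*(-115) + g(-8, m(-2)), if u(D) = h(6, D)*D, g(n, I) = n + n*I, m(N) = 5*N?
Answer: -62028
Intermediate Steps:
g(n, I) = n + I*n
h(U, p) = -3 + p - 5*U (h(U, p) = ((-5*U - 3) + p)*1 = ((-3 - 5*U) + p)*1 = (-3 + p - 5*U)*1 = -3 + p - 5*U)
u(D) = D*(-33 + D) (u(D) = (-3 + D - 5*6)*D = (-3 + D - 30)*D = (-33 + D)*D = D*(-33 + D))
u(-12)*(-115) + g(-8, m(-2)) = -12*(-33 - 12)*(-115) - 8*(1 + 5*(-2)) = -12*(-45)*(-115) - 8*(1 - 10) = 540*(-115) - 8*(-9) = -62100 + 72 = -62028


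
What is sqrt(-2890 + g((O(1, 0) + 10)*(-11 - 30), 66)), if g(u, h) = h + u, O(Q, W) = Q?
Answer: 5*I*sqrt(131) ≈ 57.228*I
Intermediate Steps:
sqrt(-2890 + g((O(1, 0) + 10)*(-11 - 30), 66)) = sqrt(-2890 + (66 + (1 + 10)*(-11 - 30))) = sqrt(-2890 + (66 + 11*(-41))) = sqrt(-2890 + (66 - 451)) = sqrt(-2890 - 385) = sqrt(-3275) = 5*I*sqrt(131)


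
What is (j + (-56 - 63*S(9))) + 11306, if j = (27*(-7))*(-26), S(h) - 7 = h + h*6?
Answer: 11754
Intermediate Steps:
S(h) = 7 + 7*h (S(h) = 7 + (h + h*6) = 7 + (h + 6*h) = 7 + 7*h)
j = 4914 (j = -189*(-26) = 4914)
(j + (-56 - 63*S(9))) + 11306 = (4914 + (-56 - 63*(7 + 7*9))) + 11306 = (4914 + (-56 - 63*(7 + 63))) + 11306 = (4914 + (-56 - 63*70)) + 11306 = (4914 + (-56 - 4410)) + 11306 = (4914 - 4466) + 11306 = 448 + 11306 = 11754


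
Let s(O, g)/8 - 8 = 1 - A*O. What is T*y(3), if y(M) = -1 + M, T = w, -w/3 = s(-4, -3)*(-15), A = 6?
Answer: 23760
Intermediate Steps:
s(O, g) = 72 - 48*O (s(O, g) = 64 + 8*(1 - 6*O) = 64 + (8 - 48*O) = 72 - 48*O)
w = 11880 (w = -3*(72 - 48*(-4))*(-15) = -3*(72 + 192)*(-15) = -792*(-15) = -3*(-3960) = 11880)
T = 11880
T*y(3) = 11880*(-1 + 3) = 11880*2 = 23760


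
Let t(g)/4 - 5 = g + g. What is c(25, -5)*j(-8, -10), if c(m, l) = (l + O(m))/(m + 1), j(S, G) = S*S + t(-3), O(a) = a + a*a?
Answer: 19350/13 ≈ 1488.5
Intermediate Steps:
t(g) = 20 + 8*g (t(g) = 20 + 4*(g + g) = 20 + 4*(2*g) = 20 + 8*g)
O(a) = a + a**2
j(S, G) = -4 + S**2 (j(S, G) = S*S + (20 + 8*(-3)) = S**2 + (20 - 24) = S**2 - 4 = -4 + S**2)
c(m, l) = (l + m*(1 + m))/(1 + m) (c(m, l) = (l + m*(1 + m))/(m + 1) = (l + m*(1 + m))/(1 + m))
c(25, -5)*j(-8, -10) = ((-5 + 25*(1 + 25))/(1 + 25))*(-4 + (-8)**2) = ((-5 + 25*26)/26)*(-4 + 64) = ((-5 + 650)/26)*60 = ((1/26)*645)*60 = (645/26)*60 = 19350/13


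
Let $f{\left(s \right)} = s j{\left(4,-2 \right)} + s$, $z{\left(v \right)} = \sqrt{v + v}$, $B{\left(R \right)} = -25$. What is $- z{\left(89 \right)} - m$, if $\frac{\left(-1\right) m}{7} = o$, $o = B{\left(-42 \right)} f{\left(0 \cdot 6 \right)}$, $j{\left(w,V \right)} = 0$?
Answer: $- \sqrt{178} \approx -13.342$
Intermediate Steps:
$z{\left(v \right)} = \sqrt{2} \sqrt{v}$ ($z{\left(v \right)} = \sqrt{2 v} = \sqrt{2} \sqrt{v}$)
$f{\left(s \right)} = s$ ($f{\left(s \right)} = s 0 + s = 0 + s = s$)
$o = 0$ ($o = - 25 \cdot 0 \cdot 6 = \left(-25\right) 0 = 0$)
$m = 0$ ($m = \left(-7\right) 0 = 0$)
$- z{\left(89 \right)} - m = - \sqrt{2} \sqrt{89} - 0 = - \sqrt{178} + 0 = - \sqrt{178}$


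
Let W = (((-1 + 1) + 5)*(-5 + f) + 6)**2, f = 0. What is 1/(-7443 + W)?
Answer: -1/7082 ≈ -0.00014120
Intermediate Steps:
W = 361 (W = (((-1 + 1) + 5)*(-5 + 0) + 6)**2 = ((0 + 5)*(-5) + 6)**2 = (5*(-5) + 6)**2 = (-25 + 6)**2 = (-19)**2 = 361)
1/(-7443 + W) = 1/(-7443 + 361) = 1/(-7082) = -1/7082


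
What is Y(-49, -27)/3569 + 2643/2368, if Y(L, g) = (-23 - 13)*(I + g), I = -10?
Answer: 12587043/8451392 ≈ 1.4893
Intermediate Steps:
Y(L, g) = 360 - 36*g (Y(L, g) = (-23 - 13)*(-10 + g) = -36*(-10 + g) = 360 - 36*g)
Y(-49, -27)/3569 + 2643/2368 = (360 - 36*(-27))/3569 + 2643/2368 = (360 + 972)*(1/3569) + 2643*(1/2368) = 1332*(1/3569) + 2643/2368 = 1332/3569 + 2643/2368 = 12587043/8451392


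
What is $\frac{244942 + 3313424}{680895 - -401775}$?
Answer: $\frac{593061}{180445} \approx 3.2867$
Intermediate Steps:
$\frac{244942 + 3313424}{680895 - -401775} = \frac{3558366}{680895 + \left(-143552 + 545327\right)} = \frac{3558366}{680895 + 401775} = \frac{3558366}{1082670} = 3558366 \cdot \frac{1}{1082670} = \frac{593061}{180445}$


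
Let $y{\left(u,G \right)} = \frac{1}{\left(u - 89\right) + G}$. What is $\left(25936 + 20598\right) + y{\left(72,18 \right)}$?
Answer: $46535$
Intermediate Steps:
$y{\left(u,G \right)} = \frac{1}{-89 + G + u}$ ($y{\left(u,G \right)} = \frac{1}{\left(u - 89\right) + G} = \frac{1}{\left(-89 + u\right) + G} = \frac{1}{-89 + G + u}$)
$\left(25936 + 20598\right) + y{\left(72,18 \right)} = \left(25936 + 20598\right) + \frac{1}{-89 + 18 + 72} = 46534 + 1^{-1} = 46534 + 1 = 46535$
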